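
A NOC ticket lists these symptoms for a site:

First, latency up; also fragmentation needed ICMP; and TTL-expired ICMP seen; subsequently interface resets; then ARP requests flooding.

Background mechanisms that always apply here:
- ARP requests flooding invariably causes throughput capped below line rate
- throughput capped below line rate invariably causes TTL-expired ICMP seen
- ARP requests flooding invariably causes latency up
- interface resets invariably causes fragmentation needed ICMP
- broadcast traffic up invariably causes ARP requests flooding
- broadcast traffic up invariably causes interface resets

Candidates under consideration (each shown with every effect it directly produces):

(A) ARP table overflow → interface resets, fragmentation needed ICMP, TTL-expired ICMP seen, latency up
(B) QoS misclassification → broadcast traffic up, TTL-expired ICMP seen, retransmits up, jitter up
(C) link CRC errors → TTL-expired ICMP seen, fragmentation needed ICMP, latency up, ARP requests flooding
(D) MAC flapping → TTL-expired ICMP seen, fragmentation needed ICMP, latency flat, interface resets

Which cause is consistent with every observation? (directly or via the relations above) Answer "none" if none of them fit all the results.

Checking each candidate against the observations:
(A) ARP table overflow — does not account for ARP requests flooding
(B) QoS misclassification — accounts for every observation (latency up via broadcast traffic up → ARP requests flooding → latency up)
(C) link CRC errors — latency up yes; fragmentation needed ICMP yes; TTL-expired ICMP seen yes; interface resets NO; ARP requests flooding yes
(D) MAC flapping — latency up NO; fragmentation needed ICMP yes; TTL-expired ICMP seen yes; interface resets yes; ARP requests flooding NO
(B) is the only candidate with no mismatches.

B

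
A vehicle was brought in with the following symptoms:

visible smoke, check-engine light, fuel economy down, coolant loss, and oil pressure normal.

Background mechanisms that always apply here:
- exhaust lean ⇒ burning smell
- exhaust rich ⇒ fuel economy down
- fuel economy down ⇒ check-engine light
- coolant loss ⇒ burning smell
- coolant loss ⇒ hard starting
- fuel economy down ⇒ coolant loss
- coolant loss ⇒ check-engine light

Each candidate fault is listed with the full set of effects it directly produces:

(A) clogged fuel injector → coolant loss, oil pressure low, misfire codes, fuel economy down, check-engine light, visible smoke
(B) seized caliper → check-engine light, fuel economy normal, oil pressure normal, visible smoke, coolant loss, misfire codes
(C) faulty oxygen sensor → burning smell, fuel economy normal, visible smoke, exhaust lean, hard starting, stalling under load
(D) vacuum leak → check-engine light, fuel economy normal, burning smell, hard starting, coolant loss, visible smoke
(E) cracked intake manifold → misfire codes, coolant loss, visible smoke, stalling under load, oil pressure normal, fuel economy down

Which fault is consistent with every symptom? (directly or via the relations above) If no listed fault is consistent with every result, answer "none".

Checking each candidate against the observations:
(A) clogged fuel injector — visible smoke +; check-engine light +; fuel economy down +; coolant loss +; oil pressure normal -
(B) seized caliper — fails on fuel economy down (predicts fuel economy normal, not fuel economy down)
(C) faulty oxygen sensor — fails on check-engine light, fuel economy down, coolant loss, oil pressure normal (predicts fuel economy normal, not fuel economy down)
(D) vacuum leak — fails on fuel economy down, oil pressure normal (predicts fuel economy normal, not fuel economy down)
(E) cracked intake manifold — visible smoke +; check-engine light + (via fuel economy down → check-engine light); fuel economy down +; coolant loss +; oil pressure normal +
(E) is the only candidate with no mismatches.

E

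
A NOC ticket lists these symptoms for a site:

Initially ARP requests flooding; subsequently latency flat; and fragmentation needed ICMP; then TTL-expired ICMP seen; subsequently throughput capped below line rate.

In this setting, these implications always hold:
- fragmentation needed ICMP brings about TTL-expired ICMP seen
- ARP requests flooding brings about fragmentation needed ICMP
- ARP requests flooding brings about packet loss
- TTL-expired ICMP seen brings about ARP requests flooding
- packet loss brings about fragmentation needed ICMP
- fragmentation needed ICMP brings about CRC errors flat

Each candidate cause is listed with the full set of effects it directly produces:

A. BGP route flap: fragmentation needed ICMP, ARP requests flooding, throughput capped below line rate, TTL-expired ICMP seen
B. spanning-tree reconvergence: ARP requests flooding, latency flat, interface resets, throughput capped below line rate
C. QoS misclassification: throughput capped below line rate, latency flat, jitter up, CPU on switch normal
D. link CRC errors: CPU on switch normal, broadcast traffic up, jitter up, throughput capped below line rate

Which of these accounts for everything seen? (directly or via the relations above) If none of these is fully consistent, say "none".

B

Per-candidate check:
(A) BGP route flap — does not account for latency flat
(B) spanning-tree reconvergence — ARP requests flooding match; latency flat match; fragmentation needed ICMP match (via ARP requests flooding → fragmentation needed ICMP); TTL-expired ICMP seen match (via ARP requests flooding → fragmentation needed ICMP → TTL-expired ICMP seen); throughput capped below line rate match
(C) QoS misclassification — does not account for ARP requests flooding, fragmentation needed ICMP, TTL-expired ICMP seen
(D) link CRC errors — ARP requests flooding miss; latency flat miss; fragmentation needed ICMP miss; TTL-expired ICMP seen miss; throughput capped below line rate match
(B) is the only candidate with no mismatches.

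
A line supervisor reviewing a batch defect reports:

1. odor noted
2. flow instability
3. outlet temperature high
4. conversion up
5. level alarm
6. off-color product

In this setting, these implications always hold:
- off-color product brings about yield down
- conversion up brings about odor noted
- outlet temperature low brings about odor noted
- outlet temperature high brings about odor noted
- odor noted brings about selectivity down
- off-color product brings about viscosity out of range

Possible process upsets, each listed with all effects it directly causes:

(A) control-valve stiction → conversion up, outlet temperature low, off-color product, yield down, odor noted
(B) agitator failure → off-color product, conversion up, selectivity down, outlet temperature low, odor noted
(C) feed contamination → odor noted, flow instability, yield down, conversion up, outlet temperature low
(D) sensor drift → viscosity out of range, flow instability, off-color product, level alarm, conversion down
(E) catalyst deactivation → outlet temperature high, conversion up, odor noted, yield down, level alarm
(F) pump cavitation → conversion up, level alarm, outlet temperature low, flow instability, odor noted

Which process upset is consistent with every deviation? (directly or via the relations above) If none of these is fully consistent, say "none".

For each candidate, compare predicted effects to what was observed:
(A) control-valve stiction — odor noted match; flow instability miss; outlet temperature high miss; conversion up match; level alarm miss; off-color product match
(B) agitator failure — odor noted match; flow instability miss; outlet temperature high miss; conversion up match; level alarm miss; off-color product match
(C) feed contamination — fails on outlet temperature high, level alarm, off-color product (predicts outlet temperature low, not outlet temperature high)
(D) sensor drift — odor noted miss; flow instability match; outlet temperature high miss; conversion up miss; level alarm match; off-color product match
(E) catalyst deactivation — does not account for flow instability, off-color product
(F) pump cavitation — fails on outlet temperature high, off-color product (predicts outlet temperature low, not outlet temperature high)
None of the listed candidates fits everything.

none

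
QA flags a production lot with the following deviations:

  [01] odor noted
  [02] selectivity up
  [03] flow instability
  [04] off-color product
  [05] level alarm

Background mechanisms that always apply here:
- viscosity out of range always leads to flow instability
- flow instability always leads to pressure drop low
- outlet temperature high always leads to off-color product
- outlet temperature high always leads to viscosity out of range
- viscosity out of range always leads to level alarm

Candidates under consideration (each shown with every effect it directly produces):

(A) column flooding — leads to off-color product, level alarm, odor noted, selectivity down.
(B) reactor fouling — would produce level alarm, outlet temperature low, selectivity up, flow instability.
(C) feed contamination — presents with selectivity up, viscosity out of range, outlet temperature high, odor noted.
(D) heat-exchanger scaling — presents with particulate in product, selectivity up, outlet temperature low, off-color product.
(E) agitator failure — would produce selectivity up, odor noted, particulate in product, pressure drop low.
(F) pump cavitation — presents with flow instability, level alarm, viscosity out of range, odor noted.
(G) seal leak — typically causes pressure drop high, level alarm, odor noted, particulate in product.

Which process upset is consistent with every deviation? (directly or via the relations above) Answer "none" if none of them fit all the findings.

Testing each hypothesis:
(A) column flooding — odor noted yes; selectivity up NO; flow instability NO; off-color product yes; level alarm yes
(B) reactor fouling — does not account for odor noted, off-color product
(C) feed contamination — odor noted yes; selectivity up yes; flow instability yes (through viscosity out of range → flow instability); off-color product yes (through outlet temperature high → off-color product); level alarm yes (through viscosity out of range → level alarm)
(D) heat-exchanger scaling — does not account for odor noted, flow instability, level alarm
(E) agitator failure — odor noted yes; selectivity up yes; flow instability NO; off-color product NO; level alarm NO
(F) pump cavitation — does not account for selectivity up, off-color product
(G) seal leak — odor noted yes; selectivity up NO; flow instability NO; off-color product NO; level alarm yes
(C) alone accounts for all the evidence.

C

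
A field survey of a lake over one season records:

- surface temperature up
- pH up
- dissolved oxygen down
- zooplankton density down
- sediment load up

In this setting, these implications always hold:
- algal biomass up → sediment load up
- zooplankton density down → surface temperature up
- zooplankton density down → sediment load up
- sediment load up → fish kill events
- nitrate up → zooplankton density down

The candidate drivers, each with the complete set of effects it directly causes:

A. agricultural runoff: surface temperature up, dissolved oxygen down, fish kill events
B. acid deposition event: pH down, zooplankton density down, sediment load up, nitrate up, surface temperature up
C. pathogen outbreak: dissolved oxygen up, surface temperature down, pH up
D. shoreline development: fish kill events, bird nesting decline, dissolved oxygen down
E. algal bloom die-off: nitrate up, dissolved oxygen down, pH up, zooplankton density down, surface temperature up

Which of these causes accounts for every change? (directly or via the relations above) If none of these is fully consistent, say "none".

E

For each candidate, compare predicted effects to what was observed:
(A) agricultural runoff — does not account for pH up, zooplankton density down, sediment load up
(B) acid deposition event — surface temperature up yes; pH up NO; dissolved oxygen down NO; zooplankton density down yes; sediment load up yes
(C) pathogen outbreak — fails on surface temperature up, dissolved oxygen down, zooplankton density down, sediment load up (predicts surface temperature down, not surface temperature up; predicts dissolved oxygen up, not dissolved oxygen down)
(D) shoreline development — surface temperature up NO; pH up NO; dissolved oxygen down yes; zooplankton density down NO; sediment load up NO
(E) algal bloom die-off — accounts for every observation (sediment load up by zooplankton density down → sediment load up)
(E) alone accounts for all the evidence.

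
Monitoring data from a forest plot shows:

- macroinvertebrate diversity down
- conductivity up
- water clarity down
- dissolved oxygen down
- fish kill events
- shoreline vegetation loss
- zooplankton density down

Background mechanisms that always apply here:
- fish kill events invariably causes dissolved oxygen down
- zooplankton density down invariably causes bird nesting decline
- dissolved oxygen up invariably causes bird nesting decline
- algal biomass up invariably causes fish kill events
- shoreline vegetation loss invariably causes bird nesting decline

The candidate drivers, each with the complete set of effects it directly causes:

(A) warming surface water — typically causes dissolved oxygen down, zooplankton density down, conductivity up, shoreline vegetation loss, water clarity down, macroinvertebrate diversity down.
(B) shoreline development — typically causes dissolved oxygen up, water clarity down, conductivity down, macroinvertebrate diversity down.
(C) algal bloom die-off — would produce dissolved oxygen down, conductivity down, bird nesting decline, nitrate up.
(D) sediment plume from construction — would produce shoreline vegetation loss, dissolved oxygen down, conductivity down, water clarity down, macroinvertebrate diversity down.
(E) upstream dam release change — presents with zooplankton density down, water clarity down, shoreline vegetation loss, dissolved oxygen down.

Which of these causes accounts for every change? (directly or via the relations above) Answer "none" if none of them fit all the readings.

For each candidate, compare predicted effects to what was observed:
(A) warming surface water — macroinvertebrate diversity down +; conductivity up +; water clarity down +; dissolved oxygen down +; fish kill events -; shoreline vegetation loss +; zooplankton density down +
(B) shoreline development — fails on conductivity up, dissolved oxygen down, fish kill events, shoreline vegetation loss, zooplankton density down (predicts conductivity down, not conductivity up; predicts dissolved oxygen up, not dissolved oxygen down)
(C) algal bloom die-off — macroinvertebrate diversity down -; conductivity up -; water clarity down -; dissolved oxygen down +; fish kill events -; shoreline vegetation loss -; zooplankton density down -
(D) sediment plume from construction — fails on conductivity up, fish kill events, zooplankton density down (predicts conductivity down, not conductivity up)
(E) upstream dam release change — macroinvertebrate diversity down -; conductivity up -; water clarity down +; dissolved oxygen down +; fish kill events -; shoreline vegetation loss +; zooplankton density down +
None of the listed candidates fits everything.

none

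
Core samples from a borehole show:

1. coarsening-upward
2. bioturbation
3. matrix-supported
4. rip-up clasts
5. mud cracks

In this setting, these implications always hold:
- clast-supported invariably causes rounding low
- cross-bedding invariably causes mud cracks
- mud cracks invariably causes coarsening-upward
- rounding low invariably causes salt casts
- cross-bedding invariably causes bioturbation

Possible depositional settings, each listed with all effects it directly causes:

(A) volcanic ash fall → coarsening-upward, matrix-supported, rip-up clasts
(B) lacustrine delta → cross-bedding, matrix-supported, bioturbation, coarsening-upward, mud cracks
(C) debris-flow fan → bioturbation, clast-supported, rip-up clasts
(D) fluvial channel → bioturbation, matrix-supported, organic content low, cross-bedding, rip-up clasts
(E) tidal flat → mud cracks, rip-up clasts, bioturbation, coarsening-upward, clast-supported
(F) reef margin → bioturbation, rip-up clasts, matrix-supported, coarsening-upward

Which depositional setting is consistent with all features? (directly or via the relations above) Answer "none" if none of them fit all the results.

Checking each candidate against the observations:
(A) volcanic ash fall — coarsening-upward +; bioturbation -; matrix-supported +; rip-up clasts +; mud cracks -
(B) lacustrine delta — does not account for rip-up clasts
(C) debris-flow fan — coarsening-upward -; bioturbation +; matrix-supported -; rip-up clasts +; mud cracks -
(D) fluvial channel — coarsening-upward + (by cross-bedding → mud cracks → coarsening-upward); bioturbation +; matrix-supported +; rip-up clasts +; mud cracks + (by cross-bedding → mud cracks)
(E) tidal flat — fails on matrix-supported (predicts clast-supported, not matrix-supported)
(F) reef margin — coarsening-upward +; bioturbation +; matrix-supported +; rip-up clasts +; mud cracks -
(D) is the only candidate with no mismatches.

D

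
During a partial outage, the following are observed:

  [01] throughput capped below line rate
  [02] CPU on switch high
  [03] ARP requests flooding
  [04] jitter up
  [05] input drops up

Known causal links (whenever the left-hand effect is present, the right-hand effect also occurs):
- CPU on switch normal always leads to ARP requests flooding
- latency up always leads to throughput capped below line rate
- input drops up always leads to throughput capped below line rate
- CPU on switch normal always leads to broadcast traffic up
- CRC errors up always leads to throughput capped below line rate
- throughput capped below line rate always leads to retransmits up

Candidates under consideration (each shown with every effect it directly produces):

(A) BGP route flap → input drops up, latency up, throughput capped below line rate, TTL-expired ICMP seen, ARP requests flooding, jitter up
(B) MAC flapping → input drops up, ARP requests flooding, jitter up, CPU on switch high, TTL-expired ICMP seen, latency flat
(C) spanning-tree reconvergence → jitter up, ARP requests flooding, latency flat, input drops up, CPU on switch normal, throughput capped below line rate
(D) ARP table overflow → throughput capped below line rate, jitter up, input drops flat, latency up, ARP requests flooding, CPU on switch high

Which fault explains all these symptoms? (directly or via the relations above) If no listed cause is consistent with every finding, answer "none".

B

Testing each hypothesis:
(A) BGP route flap — throughput capped below line rate +; CPU on switch high -; ARP requests flooding +; jitter up +; input drops up +
(B) MAC flapping — throughput capped below line rate + (through input drops up → throughput capped below line rate); CPU on switch high +; ARP requests flooding +; jitter up +; input drops up +
(C) spanning-tree reconvergence — fails on CPU on switch high (predicts CPU on switch normal, not CPU on switch high)
(D) ARP table overflow — fails on input drops up (predicts input drops flat, not input drops up)
(B) alone accounts for all the evidence.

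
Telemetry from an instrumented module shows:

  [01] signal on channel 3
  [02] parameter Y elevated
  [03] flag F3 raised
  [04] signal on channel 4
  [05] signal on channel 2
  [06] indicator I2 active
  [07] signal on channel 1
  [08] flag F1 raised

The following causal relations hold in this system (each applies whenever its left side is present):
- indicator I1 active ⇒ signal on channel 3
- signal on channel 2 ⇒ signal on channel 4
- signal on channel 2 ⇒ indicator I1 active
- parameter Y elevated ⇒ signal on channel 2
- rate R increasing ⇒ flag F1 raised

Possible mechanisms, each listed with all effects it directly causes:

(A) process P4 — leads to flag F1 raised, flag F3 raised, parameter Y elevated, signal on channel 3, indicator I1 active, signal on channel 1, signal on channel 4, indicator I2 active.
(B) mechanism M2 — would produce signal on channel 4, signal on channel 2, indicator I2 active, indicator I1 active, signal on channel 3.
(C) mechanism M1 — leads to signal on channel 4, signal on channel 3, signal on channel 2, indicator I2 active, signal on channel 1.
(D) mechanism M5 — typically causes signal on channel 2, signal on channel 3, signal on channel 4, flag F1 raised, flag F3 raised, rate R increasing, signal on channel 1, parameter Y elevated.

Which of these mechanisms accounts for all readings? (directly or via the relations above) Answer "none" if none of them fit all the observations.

A

For each candidate, compare predicted effects to what was observed:
(A) process P4 — signal on channel 3 ✓; parameter Y elevated ✓; flag F3 raised ✓; signal on channel 4 ✓; signal on channel 2 ✓ (via parameter Y elevated → signal on channel 2); indicator I2 active ✓; signal on channel 1 ✓; flag F1 raised ✓
(B) mechanism M2 — signal on channel 3 ✓; parameter Y elevated ✗; flag F3 raised ✗; signal on channel 4 ✓; signal on channel 2 ✓; indicator I2 active ✓; signal on channel 1 ✗; flag F1 raised ✗
(C) mechanism M1 — signal on channel 3 ✓; parameter Y elevated ✗; flag F3 raised ✗; signal on channel 4 ✓; signal on channel 2 ✓; indicator I2 active ✓; signal on channel 1 ✓; flag F1 raised ✗
(D) mechanism M5 — does not account for indicator I2 active
Only (A) is consistent with every observation.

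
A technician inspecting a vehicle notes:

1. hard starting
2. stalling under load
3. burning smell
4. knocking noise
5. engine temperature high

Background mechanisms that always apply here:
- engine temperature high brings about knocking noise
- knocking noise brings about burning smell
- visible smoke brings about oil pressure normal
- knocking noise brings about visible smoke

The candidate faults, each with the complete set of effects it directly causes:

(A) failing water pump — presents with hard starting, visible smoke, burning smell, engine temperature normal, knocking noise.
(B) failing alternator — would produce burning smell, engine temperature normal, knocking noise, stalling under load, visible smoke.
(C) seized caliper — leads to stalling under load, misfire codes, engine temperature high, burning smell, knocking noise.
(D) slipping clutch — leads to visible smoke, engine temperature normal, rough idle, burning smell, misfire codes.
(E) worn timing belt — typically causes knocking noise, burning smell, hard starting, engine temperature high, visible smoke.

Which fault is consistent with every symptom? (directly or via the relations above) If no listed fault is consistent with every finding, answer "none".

none

Testing each hypothesis:
(A) failing water pump — hard starting ✓; stalling under load ✗; burning smell ✓; knocking noise ✓; engine temperature high ✗
(B) failing alternator — fails on hard starting, engine temperature high (predicts engine temperature normal, not engine temperature high)
(C) seized caliper — does not account for hard starting
(D) slipping clutch — hard starting ✗; stalling under load ✗; burning smell ✓; knocking noise ✗; engine temperature high ✗
(E) worn timing belt — does not account for stalling under load
No candidate is consistent with all observations.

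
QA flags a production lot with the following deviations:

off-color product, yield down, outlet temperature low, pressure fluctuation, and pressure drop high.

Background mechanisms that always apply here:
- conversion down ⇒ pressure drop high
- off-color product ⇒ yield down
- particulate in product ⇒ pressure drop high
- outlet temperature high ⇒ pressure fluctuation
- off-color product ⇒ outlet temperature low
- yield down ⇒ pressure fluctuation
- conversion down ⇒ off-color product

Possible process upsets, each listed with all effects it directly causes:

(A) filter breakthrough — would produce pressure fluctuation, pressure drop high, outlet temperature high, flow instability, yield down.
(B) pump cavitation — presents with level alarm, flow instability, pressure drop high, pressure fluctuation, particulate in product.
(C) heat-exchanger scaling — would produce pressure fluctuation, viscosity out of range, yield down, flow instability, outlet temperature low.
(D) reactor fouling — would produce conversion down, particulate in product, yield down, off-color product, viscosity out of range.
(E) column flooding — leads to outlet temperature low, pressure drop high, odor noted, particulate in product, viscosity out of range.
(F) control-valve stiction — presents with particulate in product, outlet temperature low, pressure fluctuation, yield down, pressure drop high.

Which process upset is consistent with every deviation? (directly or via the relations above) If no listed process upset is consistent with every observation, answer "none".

Testing each hypothesis:
(A) filter breakthrough — off-color product miss; yield down match; outlet temperature low miss; pressure fluctuation match; pressure drop high match
(B) pump cavitation — does not account for off-color product, yield down, outlet temperature low
(C) heat-exchanger scaling — off-color product miss; yield down match; outlet temperature low match; pressure fluctuation match; pressure drop high miss
(D) reactor fouling — accounts for every observation (outlet temperature low by off-color product → outlet temperature low)
(E) column flooding — does not account for off-color product, yield down, pressure fluctuation
(F) control-valve stiction — does not account for off-color product
(D) alone accounts for all the evidence.

D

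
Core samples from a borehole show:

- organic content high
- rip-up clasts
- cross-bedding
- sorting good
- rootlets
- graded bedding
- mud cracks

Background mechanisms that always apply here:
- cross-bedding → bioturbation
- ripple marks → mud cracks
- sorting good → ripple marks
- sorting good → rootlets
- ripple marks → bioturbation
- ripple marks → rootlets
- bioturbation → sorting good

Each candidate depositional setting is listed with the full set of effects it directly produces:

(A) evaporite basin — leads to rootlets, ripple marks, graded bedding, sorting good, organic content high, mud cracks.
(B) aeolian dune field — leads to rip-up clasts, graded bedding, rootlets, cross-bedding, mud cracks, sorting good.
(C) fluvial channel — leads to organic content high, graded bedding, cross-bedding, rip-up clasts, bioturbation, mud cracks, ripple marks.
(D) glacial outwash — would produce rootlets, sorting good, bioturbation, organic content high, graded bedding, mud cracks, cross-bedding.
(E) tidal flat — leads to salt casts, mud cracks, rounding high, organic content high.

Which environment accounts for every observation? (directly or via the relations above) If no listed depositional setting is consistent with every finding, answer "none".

C

Testing each hypothesis:
(A) evaporite basin — organic content high +; rip-up clasts -; cross-bedding -; sorting good +; rootlets +; graded bedding +; mud cracks +
(B) aeolian dune field — does not account for organic content high
(C) fluvial channel — organic content high +; rip-up clasts +; cross-bedding +; sorting good + (through bioturbation → sorting good); rootlets + (through ripple marks → rootlets); graded bedding +; mud cracks +
(D) glacial outwash — does not account for rip-up clasts
(E) tidal flat — organic content high +; rip-up clasts -; cross-bedding -; sorting good -; rootlets -; graded bedding -; mud cracks +
Only (C) is consistent with every observation.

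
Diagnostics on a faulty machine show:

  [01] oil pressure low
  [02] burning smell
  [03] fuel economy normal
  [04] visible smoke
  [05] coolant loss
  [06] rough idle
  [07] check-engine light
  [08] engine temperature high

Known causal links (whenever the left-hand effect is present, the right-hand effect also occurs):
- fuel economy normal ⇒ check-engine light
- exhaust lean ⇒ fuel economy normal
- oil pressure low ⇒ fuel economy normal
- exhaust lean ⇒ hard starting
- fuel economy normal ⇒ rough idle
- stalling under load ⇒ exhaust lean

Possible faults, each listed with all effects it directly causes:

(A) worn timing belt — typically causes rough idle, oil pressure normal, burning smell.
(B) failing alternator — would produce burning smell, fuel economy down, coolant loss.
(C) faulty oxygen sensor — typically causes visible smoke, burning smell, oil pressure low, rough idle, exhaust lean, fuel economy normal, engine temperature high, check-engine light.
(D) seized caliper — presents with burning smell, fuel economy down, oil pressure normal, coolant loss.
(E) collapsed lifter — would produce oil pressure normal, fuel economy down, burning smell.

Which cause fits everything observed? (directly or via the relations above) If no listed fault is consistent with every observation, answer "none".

none

For each candidate, compare predicted effects to what was observed:
(A) worn timing belt — fails on oil pressure low, fuel economy normal, visible smoke, coolant loss, check-engine light, engine temperature high (predicts oil pressure normal, not oil pressure low)
(B) failing alternator — fails on oil pressure low, fuel economy normal, visible smoke, rough idle, check-engine light, engine temperature high (predicts fuel economy down, not fuel economy normal)
(C) faulty oxygen sensor — oil pressure low +; burning smell +; fuel economy normal +; visible smoke +; coolant loss -; rough idle +; check-engine light +; engine temperature high +
(D) seized caliper — fails on oil pressure low, fuel economy normal, visible smoke, rough idle, check-engine light, engine temperature high (predicts oil pressure normal, not oil pressure low; predicts fuel economy down, not fuel economy normal)
(E) collapsed lifter — fails on oil pressure low, fuel economy normal, visible smoke, coolant loss, rough idle, check-engine light, engine temperature high (predicts oil pressure normal, not oil pressure low; predicts fuel economy down, not fuel economy normal)
Every candidate fails on at least one observation.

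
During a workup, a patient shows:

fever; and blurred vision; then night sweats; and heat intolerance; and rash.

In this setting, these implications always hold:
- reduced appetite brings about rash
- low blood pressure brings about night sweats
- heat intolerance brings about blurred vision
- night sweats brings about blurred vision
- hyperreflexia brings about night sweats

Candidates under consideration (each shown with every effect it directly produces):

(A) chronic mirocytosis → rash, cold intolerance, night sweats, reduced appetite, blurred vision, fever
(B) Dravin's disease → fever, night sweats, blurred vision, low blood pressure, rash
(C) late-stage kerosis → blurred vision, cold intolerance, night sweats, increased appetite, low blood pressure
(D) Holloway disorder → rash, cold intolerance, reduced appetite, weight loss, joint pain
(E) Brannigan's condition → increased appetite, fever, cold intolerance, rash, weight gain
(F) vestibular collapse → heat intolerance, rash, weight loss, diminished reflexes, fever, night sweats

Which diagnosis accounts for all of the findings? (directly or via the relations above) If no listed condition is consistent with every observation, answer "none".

Checking each candidate against the observations:
(A) chronic mirocytosis — fails on heat intolerance (predicts cold intolerance, not heat intolerance)
(B) Dravin's disease — does not account for heat intolerance
(C) late-stage kerosis — fails on fever, heat intolerance, rash (predicts cold intolerance, not heat intolerance)
(D) Holloway disorder — fever ✗; blurred vision ✗; night sweats ✗; heat intolerance ✗; rash ✓
(E) Brannigan's condition — fever ✓; blurred vision ✗; night sweats ✗; heat intolerance ✗; rash ✓
(F) vestibular collapse — accounts for every observation (blurred vision by heat intolerance → blurred vision)
Only (F) is consistent with every observation.

F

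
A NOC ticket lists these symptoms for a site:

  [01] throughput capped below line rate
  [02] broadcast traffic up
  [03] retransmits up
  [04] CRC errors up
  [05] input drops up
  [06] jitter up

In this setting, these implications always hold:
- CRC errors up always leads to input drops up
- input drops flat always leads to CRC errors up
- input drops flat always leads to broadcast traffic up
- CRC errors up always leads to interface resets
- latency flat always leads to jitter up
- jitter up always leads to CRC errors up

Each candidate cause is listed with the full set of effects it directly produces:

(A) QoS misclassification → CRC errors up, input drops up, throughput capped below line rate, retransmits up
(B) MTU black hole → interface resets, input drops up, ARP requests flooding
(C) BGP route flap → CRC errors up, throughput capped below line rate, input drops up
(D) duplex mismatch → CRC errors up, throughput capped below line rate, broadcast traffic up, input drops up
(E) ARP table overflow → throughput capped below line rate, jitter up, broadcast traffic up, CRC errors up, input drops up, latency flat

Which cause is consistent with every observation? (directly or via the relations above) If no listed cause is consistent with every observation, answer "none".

none

Per-candidate check:
(A) QoS misclassification — throughput capped below line rate yes; broadcast traffic up NO; retransmits up yes; CRC errors up yes; input drops up yes; jitter up NO
(B) MTU black hole — throughput capped below line rate NO; broadcast traffic up NO; retransmits up NO; CRC errors up NO; input drops up yes; jitter up NO
(C) BGP route flap — does not account for broadcast traffic up, retransmits up, jitter up
(D) duplex mismatch — does not account for retransmits up, jitter up
(E) ARP table overflow — does not account for retransmits up
No candidate is consistent with all observations.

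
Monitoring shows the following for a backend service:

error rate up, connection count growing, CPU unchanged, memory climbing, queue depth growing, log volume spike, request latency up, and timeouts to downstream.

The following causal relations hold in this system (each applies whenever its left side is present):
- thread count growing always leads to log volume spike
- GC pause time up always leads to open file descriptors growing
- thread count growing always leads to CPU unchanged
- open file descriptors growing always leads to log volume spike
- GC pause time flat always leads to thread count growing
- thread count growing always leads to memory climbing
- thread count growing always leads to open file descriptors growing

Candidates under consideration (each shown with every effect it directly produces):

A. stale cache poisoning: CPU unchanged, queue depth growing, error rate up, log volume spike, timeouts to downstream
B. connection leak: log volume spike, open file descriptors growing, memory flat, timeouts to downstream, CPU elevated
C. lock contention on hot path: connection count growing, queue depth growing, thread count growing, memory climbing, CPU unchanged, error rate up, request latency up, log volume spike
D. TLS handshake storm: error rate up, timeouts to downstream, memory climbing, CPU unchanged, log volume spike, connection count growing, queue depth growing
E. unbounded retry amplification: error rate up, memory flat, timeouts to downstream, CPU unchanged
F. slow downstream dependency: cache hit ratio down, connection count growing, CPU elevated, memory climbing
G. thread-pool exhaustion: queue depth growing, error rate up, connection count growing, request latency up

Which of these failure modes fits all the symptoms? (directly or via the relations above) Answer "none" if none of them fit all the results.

Testing each hypothesis:
(A) stale cache poisoning — error rate up ✓; connection count growing ✗; CPU unchanged ✓; memory climbing ✗; queue depth growing ✓; log volume spike ✓; request latency up ✗; timeouts to downstream ✓
(B) connection leak — error rate up ✗; connection count growing ✗; CPU unchanged ✗; memory climbing ✗; queue depth growing ✗; log volume spike ✓; request latency up ✗; timeouts to downstream ✓
(C) lock contention on hot path — error rate up ✓; connection count growing ✓; CPU unchanged ✓; memory climbing ✓; queue depth growing ✓; log volume spike ✓; request latency up ✓; timeouts to downstream ✗
(D) TLS handshake storm — does not account for request latency up
(E) unbounded retry amplification — fails on connection count growing, memory climbing, queue depth growing, log volume spike, request latency up (predicts memory flat, not memory climbing)
(F) slow downstream dependency — fails on error rate up, CPU unchanged, queue depth growing, log volume spike, request latency up, timeouts to downstream (predicts CPU elevated, not CPU unchanged)
(G) thread-pool exhaustion — does not account for CPU unchanged, memory climbing, log volume spike, timeouts to downstream
None of the listed candidates fits everything.

none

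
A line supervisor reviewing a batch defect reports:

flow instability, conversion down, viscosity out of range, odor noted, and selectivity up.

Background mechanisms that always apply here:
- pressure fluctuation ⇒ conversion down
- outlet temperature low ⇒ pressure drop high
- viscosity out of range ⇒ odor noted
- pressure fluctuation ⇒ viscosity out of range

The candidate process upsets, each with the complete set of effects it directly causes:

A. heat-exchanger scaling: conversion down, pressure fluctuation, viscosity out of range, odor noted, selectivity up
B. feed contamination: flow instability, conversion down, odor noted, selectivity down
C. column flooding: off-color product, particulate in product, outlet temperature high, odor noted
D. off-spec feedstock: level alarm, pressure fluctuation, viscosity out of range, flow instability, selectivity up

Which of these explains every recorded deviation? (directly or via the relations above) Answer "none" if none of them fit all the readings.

D

For each candidate, compare predicted effects to what was observed:
(A) heat-exchanger scaling — does not account for flow instability
(B) feed contamination — flow instability match; conversion down match; viscosity out of range miss; odor noted match; selectivity up miss
(C) column flooding — flow instability miss; conversion down miss; viscosity out of range miss; odor noted match; selectivity up miss
(D) off-spec feedstock — flow instability match; conversion down match (via pressure fluctuation → conversion down); viscosity out of range match; odor noted match (via viscosity out of range → odor noted); selectivity up match
(D) is the only candidate with no mismatches.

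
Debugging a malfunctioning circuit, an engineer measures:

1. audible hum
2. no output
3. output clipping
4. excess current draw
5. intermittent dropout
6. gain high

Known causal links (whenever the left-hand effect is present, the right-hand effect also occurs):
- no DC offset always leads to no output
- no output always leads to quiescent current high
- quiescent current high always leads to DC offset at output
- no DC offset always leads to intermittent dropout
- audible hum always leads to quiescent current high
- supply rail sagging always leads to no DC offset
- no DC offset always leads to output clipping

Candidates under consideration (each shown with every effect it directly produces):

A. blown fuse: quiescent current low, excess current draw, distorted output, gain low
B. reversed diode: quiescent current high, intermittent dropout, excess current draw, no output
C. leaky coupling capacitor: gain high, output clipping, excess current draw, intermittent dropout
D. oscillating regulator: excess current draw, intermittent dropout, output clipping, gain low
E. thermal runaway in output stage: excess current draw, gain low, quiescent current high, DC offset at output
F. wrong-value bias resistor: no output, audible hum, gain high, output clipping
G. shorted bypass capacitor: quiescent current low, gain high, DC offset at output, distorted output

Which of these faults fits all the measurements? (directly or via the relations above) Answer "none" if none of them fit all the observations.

none

For each candidate, compare predicted effects to what was observed:
(A) blown fuse — audible hum miss; no output miss; output clipping miss; excess current draw match; intermittent dropout miss; gain high miss
(B) reversed diode — does not account for audible hum, output clipping, gain high
(C) leaky coupling capacitor — audible hum miss; no output miss; output clipping match; excess current draw match; intermittent dropout match; gain high match
(D) oscillating regulator — fails on audible hum, no output, gain high (predicts gain low, not gain high)
(E) thermal runaway in output stage — audible hum miss; no output miss; output clipping miss; excess current draw match; intermittent dropout miss; gain high miss
(F) wrong-value bias resistor — audible hum match; no output match; output clipping match; excess current draw miss; intermittent dropout miss; gain high match
(G) shorted bypass capacitor — audible hum miss; no output miss; output clipping miss; excess current draw miss; intermittent dropout miss; gain high match
None of the listed candidates fits everything.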